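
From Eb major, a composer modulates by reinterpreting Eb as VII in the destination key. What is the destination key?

F minor

The numeral VII denotes a major triad on scale degree 7. With Eb on degree 7, the tonic of the new key is F.
Degree 7 carries a major triad in natural-minor keys, so the destination is F minor.
Check: the diatonic triads of F minor (natural minor) are Fm (i), Gdim (ii°), Ab (III), Bbm (iv), Cm (v), Db (VI), Eb (VII) — Eb is indeed VII.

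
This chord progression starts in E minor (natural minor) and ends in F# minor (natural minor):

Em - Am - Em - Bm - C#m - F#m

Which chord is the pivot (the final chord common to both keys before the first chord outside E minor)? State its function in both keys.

Bm — v in E minor, iv in F# minor

Chords diatonic to E minor: Em, F#dim, G, Am, Bm, C, D.
Reading the progression, the first chord not in that set is C#m, so the modulation leaves E minor there.
The chord immediately before C#m is Bm, which is diatonic to both keys: v in E minor and iv in F# minor.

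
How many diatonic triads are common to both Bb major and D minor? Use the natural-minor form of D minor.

Diatonic triads of Bb major: Bb (I), Cm (ii), Dm (iii), Eb (IV), F (V), Gm (vi), Adim (vii°).
Diatonic triads of D minor (natural minor): Dm (i), Edim (ii°), F (III), Gm (iv), Am (v), Bb (VI), C (VII).
Matching root and quality in both lists: Bb, Dm, F, Gm.
That gives 4 common triads.

4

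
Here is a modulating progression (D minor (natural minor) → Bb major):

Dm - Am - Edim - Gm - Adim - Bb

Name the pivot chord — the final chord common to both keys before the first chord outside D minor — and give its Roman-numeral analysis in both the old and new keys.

Chords diatonic to D minor: Dm, Edim, F, Gm, Am, Bb, C.
Reading the progression, the first chord not in that set is Adim, so the modulation leaves D minor there.
The chord immediately before Adim is Gm, which is diatonic to both keys: iv in D minor and vi in Bb major.

Gm — iv in D minor, vi in Bb major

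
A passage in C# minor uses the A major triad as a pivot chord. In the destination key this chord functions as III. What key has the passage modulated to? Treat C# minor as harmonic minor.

The numeral III denotes a major triad on scale degree 3. With A on degree 3, the tonic of the new key is F#.
Degree 3 carries a major triad in natural-minor keys, so the destination is F# minor.
Check: the diatonic triads of F# minor (natural minor) are F#m (i), G#dim (ii°), A (III), Bm (iv), C#m (v), D (VI), E (VII) — A major is indeed III.

F# minor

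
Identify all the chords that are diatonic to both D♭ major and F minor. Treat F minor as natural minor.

D♭, Fm, A♭, B♭m

Triads in D♭ major: D♭ major (I), E♭ minor (ii), F minor (iii), G♭ major (IV), A♭ major (V), B♭ minor (vi), C diminished (vii°).
Triads in F minor (natural minor): F minor (i), G diminished (ii°), A♭ major (III), B♭ minor (iv), C minor (v), D♭ major (VI), E♭ major (VII).
Shared triads with their functions: D♭ major (I in D♭ major, VI in F minor); F minor (iii in D♭ major, i in F minor); A♭ major (V in D♭ major, III in F minor); B♭ minor (vi in D♭ major, iv in F minor).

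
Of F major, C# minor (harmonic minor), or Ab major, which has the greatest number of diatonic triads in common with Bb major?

Triads of Bb major: Bb (I), Cm (ii), Dm (iii), Eb (IV), F (V), Gm (vi), Adim (vii°).
F major shares 4: Bb, Dm, F, Gm.
C# minor (harmonic minor) shares 0: none.
Ab major shares 2: Cm, Eb.
The most common triads (4) are shared with F major.

F major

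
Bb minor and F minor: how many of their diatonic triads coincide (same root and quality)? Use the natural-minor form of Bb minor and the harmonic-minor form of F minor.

3

Diatonic triads of Bb minor (natural minor): Bb minor (i), C diminished (ii°), Db major (III), Eb minor (iv), F minor (v), Gb major (VI), Ab major (VII).
Diatonic triads of F minor (harmonic minor): F minor (i), G diminished (ii°), Ab augmented (III+), Bb minor (iv), C major (V), Db major (VI), E diminished (vii°).
Matching root and quality in both lists: Bb minor, Db major, F minor.
That gives 3 common triads.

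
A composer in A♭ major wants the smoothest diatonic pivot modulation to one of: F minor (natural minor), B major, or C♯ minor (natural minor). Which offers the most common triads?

F minor

Triads of A♭ major: A♭ major (I), B♭ minor (ii), C minor (iii), D♭ major (IV), E♭ major (V), F minor (vi), G diminished (vii°).
F minor (natural minor) shares 7: A♭, B♭m, Cm, D♭, E♭, Fm, Gdim.
B major shares 0: none.
C♯ minor (natural minor) shares 0: none.
The most common triads (7) are shared with F minor.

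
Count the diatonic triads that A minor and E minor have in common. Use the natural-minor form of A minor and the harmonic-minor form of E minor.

Diatonic triads of A minor (natural minor): A minor (i), B diminished (ii°), C major (III), D minor (iv), E minor (v), F major (VI), G major (VII).
Diatonic triads of E minor (harmonic minor): E minor (i), F♯ diminished (ii°), G augmented (III+), A minor (iv), B major (V), C major (VI), D♯ diminished (vii°).
Matching root and quality in both lists: A minor, C major, E minor.
That gives 3 common triads.

3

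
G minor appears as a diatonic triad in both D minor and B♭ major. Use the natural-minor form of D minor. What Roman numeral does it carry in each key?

The scale of D minor (natural minor) is D E F G A B♭ C; G is degree 4, and the triad built there (G-B♭-D) is minor, so it is iv.
The scale of B♭ major is B♭ C D E♭ F G A; G is degree 6, and the triad built there (G-B♭-D) is minor, so it is vi.

iv in D minor; vi in B♭ major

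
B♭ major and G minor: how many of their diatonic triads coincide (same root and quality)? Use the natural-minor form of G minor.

Diatonic triads of B♭ major: B♭ (I), Cm (ii), Dm (iii), E♭ (IV), F (V), Gm (vi), Adim (vii°).
Diatonic triads of G minor (natural minor): Gm (i), Adim (ii°), B♭ (III), Cm (iv), Dm (v), E♭ (VI), F (VII).
Matching root and quality in both lists: B♭, Cm, Dm, E♭, F, Gm, Adim.
That gives 7 common triads.

7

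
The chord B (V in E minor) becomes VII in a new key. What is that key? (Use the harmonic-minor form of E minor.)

C# minor

The numeral VII denotes a major triad on scale degree 7. With B on degree 7, the tonic of the new key is C#.
Degree 7 carries a major triad in natural-minor keys, so the destination is C# minor.
Check: the diatonic triads of C# minor (natural minor) are C#m (i), D#dim (ii°), E (III), F#m (iv), G#m (v), A (VI), B (VII) — B is indeed VII.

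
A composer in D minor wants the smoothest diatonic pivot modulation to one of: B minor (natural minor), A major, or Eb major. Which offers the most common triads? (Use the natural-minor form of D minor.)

Eb major

Triads of D minor (natural minor): D minor (i), E diminished (ii°), F major (III), G minor (iv), A minor (v), Bb major (VI), C major (VII).
B minor (natural minor) shares 0: none.
A major shares 0: none.
Eb major shares 2: Gm, Bb.
The most common triads (2) are shared with Eb major.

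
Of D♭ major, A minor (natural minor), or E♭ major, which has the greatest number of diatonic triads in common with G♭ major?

Triads of G♭ major: G♭ (I), A♭m (ii), B♭m (iii), C♭ (IV), D♭ (V), E♭m (vi), Fdim (vii°).
D♭ major shares 4: G♭, B♭m, D♭, E♭m.
A minor (natural minor) shares 0: none.
E♭ major shares 0: none.
The most common triads (4) are shared with D♭ major.

D♭ major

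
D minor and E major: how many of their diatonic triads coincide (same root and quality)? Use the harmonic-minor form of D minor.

1

Diatonic triads of D minor (harmonic minor): Dm (i), Edim (ii°), Faug (III+), Gm (iv), A (V), Bb (VI), C#dim (vii°).
Diatonic triads of E major: E (I), F#m (ii), G#m (iii), A (IV), B (V), C#m (vi), D#dim (vii°).
Matching root and quality in both lists: A.
That gives 1 common triad.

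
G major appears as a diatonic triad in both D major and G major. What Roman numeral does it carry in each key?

The scale of D major is D E F# G A B C#; G is degree 4, and the triad built there (G-B-D) is major, so it is IV.
The scale of G major is G A B C D E F#; G is degree 1, and the triad built there (G-B-D) is major, so it is I.

IV in D major; I in G major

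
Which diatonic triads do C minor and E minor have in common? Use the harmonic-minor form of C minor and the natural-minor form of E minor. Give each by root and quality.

G

Triads in C minor (harmonic minor): C minor (i), D diminished (ii°), Eb augmented (III+), F minor (iv), G major (V), Ab major (VI), B diminished (vii°).
Triads in E minor (natural minor): E minor (i), F# diminished (ii°), G major (III), A minor (iv), B minor (v), C major (VI), D major (VII).
Shared triads with their functions: G major (V in C minor, III in E minor).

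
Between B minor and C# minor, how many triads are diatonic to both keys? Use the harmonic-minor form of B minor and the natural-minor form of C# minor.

Diatonic triads of B minor (harmonic minor): Bm (i), C#dim (ii°), Daug (III+), Em (iv), F# (V), G (VI), A#dim (vii°).
Diatonic triads of C# minor (natural minor): C#m (i), D#dim (ii°), E (III), F#m (iv), G#m (v), A (VI), B (VII).
No triad has the same root and quality in both keys.

0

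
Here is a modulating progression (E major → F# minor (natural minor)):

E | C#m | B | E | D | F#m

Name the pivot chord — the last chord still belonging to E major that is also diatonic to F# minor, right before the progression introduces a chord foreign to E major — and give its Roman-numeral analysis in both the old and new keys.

E — I in E major, VII in F# minor

Chords diatonic to E major: E, F#m, G#m, A, B, C#m, D#dim.
Reading the progression, the first chord not in that set is D, so the modulation leaves E major there.
The chord immediately before D is E, which is diatonic to both keys: I in E major and VII in F# minor.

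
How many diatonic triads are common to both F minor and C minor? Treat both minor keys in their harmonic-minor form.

Diatonic triads of F minor (harmonic minor): Fm (i), Gdim (ii°), A♭aug (III+), B♭m (iv), C (V), D♭ (VI), Edim (vii°).
Diatonic triads of C minor (harmonic minor): Cm (i), Ddim (ii°), E♭aug (III+), Fm (iv), G (V), A♭ (VI), Bdim (vii°).
Matching root and quality in both lists: Fm.
That gives 1 common triad.

1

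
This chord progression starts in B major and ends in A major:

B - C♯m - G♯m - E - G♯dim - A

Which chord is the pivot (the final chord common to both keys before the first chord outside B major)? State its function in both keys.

Chords diatonic to B major: B, C♯m, D♯m, E, F♯, G♯m, A♯dim.
Reading the progression, the first chord not in that set is G♯dim, so the modulation leaves B major there.
The chord immediately before G♯dim is E, which is diatonic to both keys: IV in B major and V in A major.

E — IV in B major, V in A major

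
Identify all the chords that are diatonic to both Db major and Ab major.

Triads in Db major: Db major (I), Eb minor (ii), F minor (iii), Gb major (IV), Ab major (V), Bb minor (vi), C diminished (vii°).
Triads in Ab major: Ab major (I), Bb minor (ii), C minor (iii), Db major (IV), Eb major (V), F minor (vi), G diminished (vii°).
Shared triads with their functions: Db major (I in Db major, IV in Ab major); F minor (iii in Db major, vi in Ab major); Ab major (V in Db major, I in Ab major); Bb minor (vi in Db major, ii in Ab major).

Db, Fm, Ab, Bbm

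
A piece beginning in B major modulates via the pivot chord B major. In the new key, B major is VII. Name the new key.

C# minor

The numeral VII denotes a major triad on scale degree 7. With B on degree 7, the tonic of the new key is C#.
Degree 7 carries a major triad in natural-minor keys, so the destination is C# minor.
Check: the diatonic triads of C# minor (natural minor) are C#m (i), D#dim (ii°), E (III), F#m (iv), G#m (v), A (VI), B (VII) — B major is indeed VII.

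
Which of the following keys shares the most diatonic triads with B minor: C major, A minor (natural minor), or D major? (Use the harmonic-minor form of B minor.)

Triads of B minor (harmonic minor): Bm (i), C#dim (ii°), Daug (III+), Em (iv), F# (V), G (VI), A#dim (vii°).
C major shares 2: Em, G.
A minor (natural minor) shares 2: Em, G.
D major shares 4: Bm, C#dim, Em, G.
The most common triads (4) are shared with D major.

D major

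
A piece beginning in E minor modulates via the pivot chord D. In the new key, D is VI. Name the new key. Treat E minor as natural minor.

F# minor

The numeral VI denotes a major triad on scale degree 6. With D on degree 6, the tonic of the new key is F#.
Degree 6 carries a major triad in minor keys, so the destination is F# minor.
Check: the diatonic triads of F# minor (natural minor) are F#m (i), G#dim (ii°), A (III), Bm (iv), C#m (v), D (VI), E (VII) — D is indeed VI.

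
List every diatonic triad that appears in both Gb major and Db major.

Triads in Gb major: Gb (I), Abm (ii), Bbm (iii), Cb (IV), Db (V), Ebm (vi), Fdim (vii°).
Triads in Db major: Db (I), Ebm (ii), Fm (iii), Gb (IV), Ab (V), Bbm (vi), Cdim (vii°).
Shared triads with their functions: Gb (I in Gb major, IV in Db major); Bbm (iii in Gb major, vi in Db major); Db (V in Gb major, I in Db major); Ebm (vi in Gb major, ii in Db major).

Gb, Bbm, Db, Ebm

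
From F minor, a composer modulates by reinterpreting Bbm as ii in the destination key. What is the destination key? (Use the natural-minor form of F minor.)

The numeral ii denotes a minor triad on scale degree 2. With Bb on degree 2, the tonic of the new key is Ab.
Degree 2 carries a minor triad in major keys, so the destination is Ab major.
Check: the diatonic triads of Ab major are Ab (I), Bbm (ii), Cm (iii), Db (IV), Eb (V), Fm (vi), Gdim (vii°) — Bbm is indeed ii.

Ab major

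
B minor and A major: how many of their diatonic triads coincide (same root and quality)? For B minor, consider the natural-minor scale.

Diatonic triads of B minor (natural minor): Bm (i), C#dim (ii°), D (III), Em (iv), F#m (v), G (VI), A (VII).
Diatonic triads of A major: A (I), Bm (ii), C#m (iii), D (IV), E (V), F#m (vi), G#dim (vii°).
Matching root and quality in both lists: Bm, D, F#m, A.
That gives 4 common triads.

4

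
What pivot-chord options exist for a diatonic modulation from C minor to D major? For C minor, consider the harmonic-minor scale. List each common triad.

Triads in C minor (harmonic minor): C minor (i), D diminished (ii°), Eb augmented (III+), F minor (iv), G major (V), Ab major (VI), B diminished (vii°).
Triads in D major: D major (I), E minor (ii), F# minor (iii), G major (IV), A major (V), B minor (vi), C# diminished (vii°).
Shared triads with their functions: G major (V in C minor, IV in D major).

G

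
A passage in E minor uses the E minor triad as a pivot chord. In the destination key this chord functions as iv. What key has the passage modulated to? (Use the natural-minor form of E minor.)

B minor

The numeral iv denotes a minor triad on scale degree 4. With E on degree 4, the tonic of the new key is B.
Degree 4 carries a minor triad in minor keys, so the destination is B minor.
Check: the diatonic triads of B minor (natural minor) are Bm (i), C♯dim (ii°), D (III), Em (iv), F♯m (v), G (VI), A (VII) — E minor is indeed iv.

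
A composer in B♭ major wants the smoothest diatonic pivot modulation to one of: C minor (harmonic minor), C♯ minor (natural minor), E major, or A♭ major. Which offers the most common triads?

Triads of B♭ major: B♭ (I), Cm (ii), Dm (iii), E♭ (IV), F (V), Gm (vi), Adim (vii°).
C minor (harmonic minor) shares 1: Cm.
C♯ minor (natural minor) shares 0: none.
E major shares 0: none.
A♭ major shares 2: Cm, E♭.
The most common triads (2) are shared with A♭ major.

A♭ major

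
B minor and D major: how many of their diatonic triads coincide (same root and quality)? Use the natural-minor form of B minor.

Diatonic triads of B minor (natural minor): B minor (i), C# diminished (ii°), D major (III), E minor (iv), F# minor (v), G major (VI), A major (VII).
Diatonic triads of D major: D major (I), E minor (ii), F# minor (iii), G major (IV), A major (V), B minor (vi), C# diminished (vii°).
Matching root and quality in both lists: B minor, C# diminished, D major, E minor, F# minor, G major, A major.
That gives 7 common triads.

7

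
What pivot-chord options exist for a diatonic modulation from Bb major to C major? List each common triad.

Triads in Bb major: Bb (I), Cm (ii), Dm (iii), Eb (IV), F (V), Gm (vi), Adim (vii°).
Triads in C major: C (I), Dm (ii), Em (iii), F (IV), G (V), Am (vi), Bdim (vii°).
Shared triads with their functions: Dm (iii in Bb major, ii in C major); F (V in Bb major, IV in C major).

Dm, F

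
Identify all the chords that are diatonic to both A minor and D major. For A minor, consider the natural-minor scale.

Triads in A minor (natural minor): A minor (i), B diminished (ii°), C major (III), D minor (iv), E minor (v), F major (VI), G major (VII).
Triads in D major: D major (I), E minor (ii), F# minor (iii), G major (IV), A major (V), B minor (vi), C# diminished (vii°).
Shared triads with their functions: E minor (v in A minor, ii in D major); G major (VII in A minor, IV in D major).

Em, G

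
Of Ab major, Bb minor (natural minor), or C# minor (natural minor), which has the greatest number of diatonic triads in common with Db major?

Bb minor

Triads of Db major: Db major (I), Eb minor (ii), F minor (iii), Gb major (IV), Ab major (V), Bb minor (vi), C diminished (vii°).
Ab major shares 4: Db, Fm, Ab, Bbm.
Bb minor (natural minor) shares 7: Db, Ebm, Fm, Gb, Ab, Bbm, Cdim.
C# minor (natural minor) shares 0: none.
The most common triads (7) are shared with Bb minor.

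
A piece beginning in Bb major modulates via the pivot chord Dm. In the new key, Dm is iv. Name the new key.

A minor

The numeral iv denotes a minor triad on scale degree 4. With D on degree 4, the tonic of the new key is A.
Degree 4 carries a minor triad in minor keys, so the destination is A minor.
Check: the diatonic triads of A minor (natural minor) are Am (i), Bdim (ii°), C (III), Dm (iv), Em (v), F (VI), G (VII) — Dm is indeed iv.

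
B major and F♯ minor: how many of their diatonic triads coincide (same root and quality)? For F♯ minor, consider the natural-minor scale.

2

Diatonic triads of B major: B major (I), C♯ minor (ii), D♯ minor (iii), E major (IV), F♯ major (V), G♯ minor (vi), A♯ diminished (vii°).
Diatonic triads of F♯ minor (natural minor): F♯ minor (i), G♯ diminished (ii°), A major (III), B minor (iv), C♯ minor (v), D major (VI), E major (VII).
Matching root and quality in both lists: C♯ minor, E major.
That gives 2 common triads.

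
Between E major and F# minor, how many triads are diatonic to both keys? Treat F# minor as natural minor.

4

Diatonic triads of E major: E (I), F#m (ii), G#m (iii), A (IV), B (V), C#m (vi), D#dim (vii°).
Diatonic triads of F# minor (natural minor): F#m (i), G#dim (ii°), A (III), Bm (iv), C#m (v), D (VI), E (VII).
Matching root and quality in both lists: E, F#m, A, C#m.
That gives 4 common triads.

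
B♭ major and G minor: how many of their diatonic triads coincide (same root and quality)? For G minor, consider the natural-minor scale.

7

Diatonic triads of B♭ major: B♭ (I), Cm (ii), Dm (iii), E♭ (IV), F (V), Gm (vi), Adim (vii°).
Diatonic triads of G minor (natural minor): Gm (i), Adim (ii°), B♭ (III), Cm (iv), Dm (v), E♭ (VI), F (VII).
Matching root and quality in both lists: B♭, Cm, Dm, E♭, F, Gm, Adim.
That gives 7 common triads.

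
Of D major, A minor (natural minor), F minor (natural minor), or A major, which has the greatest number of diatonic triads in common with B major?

A major

Triads of B major: B (I), C#m (ii), D#m (iii), E (IV), F# (V), G#m (vi), A#dim (vii°).
D major shares 0: none.
A minor (natural minor) shares 0: none.
F minor (natural minor) shares 0: none.
A major shares 2: C#m, E.
The most common triads (2) are shared with A major.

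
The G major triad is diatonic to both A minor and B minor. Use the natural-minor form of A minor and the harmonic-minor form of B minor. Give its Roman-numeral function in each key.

VII in A minor; VI in B minor

The scale of A minor (natural minor) is A B C D E F G; G is degree 7, and the triad built there (G-B-D) is major, so it is VII.
The scale of B minor (harmonic minor) is B C# D E F# G A#; G is degree 6, and the triad built there (G-B-D) is major, so it is VI.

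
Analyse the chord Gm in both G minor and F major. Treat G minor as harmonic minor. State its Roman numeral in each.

The scale of G minor (harmonic minor) is G A Bb C D Eb F#; G is degree 1, and the triad built there (G-Bb-D) is minor, so it is i.
The scale of F major is F G A Bb C D E; G is degree 2, and the triad built there (G-Bb-D) is minor, so it is ii.

i in G minor; ii in F major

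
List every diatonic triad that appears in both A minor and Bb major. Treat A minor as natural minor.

Triads in A minor (natural minor): Am (i), Bdim (ii°), C (III), Dm (iv), Em (v), F (VI), G (VII).
Triads in Bb major: Bb (I), Cm (ii), Dm (iii), Eb (IV), F (V), Gm (vi), Adim (vii°).
Shared triads with their functions: Dm (iv in A minor, iii in Bb major); F (VI in A minor, V in Bb major).

Dm, F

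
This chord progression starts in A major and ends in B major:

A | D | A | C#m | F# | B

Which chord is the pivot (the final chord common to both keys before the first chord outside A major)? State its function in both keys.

C#m — iii in A major, ii in B major

Chords diatonic to A major: A, Bm, C#m, D, E, F#m, G#dim.
Reading the progression, the first chord not in that set is F#, so the modulation leaves A major there.
The chord immediately before F# is C#m, which is diatonic to both keys: iii in A major and ii in B major.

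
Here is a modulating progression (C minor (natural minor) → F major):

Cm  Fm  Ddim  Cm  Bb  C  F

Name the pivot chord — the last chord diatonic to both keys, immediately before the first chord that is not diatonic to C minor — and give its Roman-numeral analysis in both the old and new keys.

Bb — VII in C minor, IV in F major

Chords diatonic to C minor: Cm, Ddim, Eb, Fm, Gm, Ab, Bb.
Reading the progression, the first chord not in that set is C, so the modulation leaves C minor there.
The chord immediately before C is Bb, which is diatonic to both keys: VII in C minor and IV in F major.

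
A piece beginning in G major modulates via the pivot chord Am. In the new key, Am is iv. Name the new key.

E minor

The numeral iv denotes a minor triad on scale degree 4. With A on degree 4, the tonic of the new key is E.
Degree 4 carries a minor triad in minor keys, so the destination is E minor.
Check: the diatonic triads of E minor (natural minor) are Em (i), F#dim (ii°), G (III), Am (iv), Bm (v), C (VI), D (VII) — Am is indeed iv.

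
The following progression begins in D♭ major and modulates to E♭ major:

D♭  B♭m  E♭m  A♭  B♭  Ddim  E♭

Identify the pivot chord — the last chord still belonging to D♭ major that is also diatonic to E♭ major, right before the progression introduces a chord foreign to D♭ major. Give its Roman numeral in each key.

Chords diatonic to D♭ major: D♭, E♭m, Fm, G♭, A♭, B♭m, Cdim.
Reading the progression, the first chord not in that set is B♭, so the modulation leaves D♭ major there.
The chord immediately before B♭ is A♭, which is diatonic to both keys: V in D♭ major and IV in E♭ major.

A♭ — V in D♭ major, IV in E♭ major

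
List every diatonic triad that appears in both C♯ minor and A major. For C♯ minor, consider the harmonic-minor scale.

Triads in C♯ minor (harmonic minor): C♯m (i), D♯dim (ii°), Eaug (III+), F♯m (iv), G♯ (V), A (VI), B♯dim (vii°).
Triads in A major: A (I), Bm (ii), C♯m (iii), D (IV), E (V), F♯m (vi), G♯dim (vii°).
Shared triads with their functions: C♯m (i in C♯ minor, iii in A major); F♯m (iv in C♯ minor, vi in A major); A (VI in C♯ minor, I in A major).

C♯m, F♯m, A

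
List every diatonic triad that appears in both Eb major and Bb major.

Triads in Eb major: Eb (I), Fm (ii), Gm (iii), Ab (IV), Bb (V), Cm (vi), Ddim (vii°).
Triads in Bb major: Bb (I), Cm (ii), Dm (iii), Eb (IV), F (V), Gm (vi), Adim (vii°).
Shared triads with their functions: Eb (I in Eb major, IV in Bb major); Gm (iii in Eb major, vi in Bb major); Bb (V in Eb major, I in Bb major); Cm (vi in Eb major, ii in Bb major).

Eb, Gm, Bb, Cm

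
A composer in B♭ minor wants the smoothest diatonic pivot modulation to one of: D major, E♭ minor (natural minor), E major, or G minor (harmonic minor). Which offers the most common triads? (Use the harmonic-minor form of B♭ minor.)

E♭ minor

Triads of B♭ minor (harmonic minor): B♭ minor (i), C diminished (ii°), D♭ augmented (III+), E♭ minor (iv), F major (V), G♭ major (VI), A diminished (vii°).
D major shares 0: none.
E♭ minor (natural minor) shares 3: B♭m, E♭m, G♭.
E major shares 0: none.
G minor (harmonic minor) shares 1: Adim.
The most common triads (3) are shared with E♭ minor.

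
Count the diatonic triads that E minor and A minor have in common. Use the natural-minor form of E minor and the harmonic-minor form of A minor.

1

Diatonic triads of E minor (natural minor): Em (i), F♯dim (ii°), G (III), Am (iv), Bm (v), C (VI), D (VII).
Diatonic triads of A minor (harmonic minor): Am (i), Bdim (ii°), Caug (III+), Dm (iv), E (V), F (VI), G♯dim (vii°).
Matching root and quality in both lists: Am.
That gives 1 common triad.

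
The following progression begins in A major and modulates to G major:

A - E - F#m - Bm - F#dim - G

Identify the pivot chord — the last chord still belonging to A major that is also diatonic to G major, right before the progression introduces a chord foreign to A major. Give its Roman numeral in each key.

Chords diatonic to A major: A, Bm, C#m, D, E, F#m, G#dim.
Reading the progression, the first chord not in that set is F#dim, so the modulation leaves A major there.
The chord immediately before F#dim is Bm, which is diatonic to both keys: ii in A major and iii in G major.

Bm — ii in A major, iii in G major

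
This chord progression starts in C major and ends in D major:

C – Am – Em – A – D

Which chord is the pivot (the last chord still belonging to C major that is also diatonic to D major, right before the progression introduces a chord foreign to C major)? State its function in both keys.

Em — iii in C major, ii in D major

Chords diatonic to C major: C, Dm, Em, F, G, Am, Bdim.
Reading the progression, the first chord not in that set is A, so the modulation leaves C major there.
The chord immediately before A is Em, which is diatonic to both keys: iii in C major and ii in D major.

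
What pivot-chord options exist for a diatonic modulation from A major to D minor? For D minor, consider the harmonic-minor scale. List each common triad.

A

Triads in A major: A (I), Bm (ii), C#m (iii), D (IV), E (V), F#m (vi), G#dim (vii°).
Triads in D minor (harmonic minor): Dm (i), Edim (ii°), Faug (III+), Gm (iv), A (V), Bb (VI), C#dim (vii°).
Shared triads with their functions: A (I in A major, V in D minor).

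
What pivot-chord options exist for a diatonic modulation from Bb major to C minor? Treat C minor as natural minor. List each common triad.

Bb, Cm, Eb, Gm

Triads in Bb major: Bb (I), Cm (ii), Dm (iii), Eb (IV), F (V), Gm (vi), Adim (vii°).
Triads in C minor (natural minor): Cm (i), Ddim (ii°), Eb (III), Fm (iv), Gm (v), Ab (VI), Bb (VII).
Shared triads with their functions: Bb (I in Bb major, VII in C minor); Cm (ii in Bb major, i in C minor); Eb (IV in Bb major, III in C minor); Gm (vi in Bb major, v in C minor).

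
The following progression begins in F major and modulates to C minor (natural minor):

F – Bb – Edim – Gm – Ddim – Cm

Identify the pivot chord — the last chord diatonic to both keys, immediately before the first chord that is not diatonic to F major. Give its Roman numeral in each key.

Chords diatonic to F major: F, Gm, Am, Bb, C, Dm, Edim.
Reading the progression, the first chord not in that set is Ddim, so the modulation leaves F major there.
The chord immediately before Ddim is Gm, which is diatonic to both keys: ii in F major and v in C minor.

Gm — ii in F major, v in C minor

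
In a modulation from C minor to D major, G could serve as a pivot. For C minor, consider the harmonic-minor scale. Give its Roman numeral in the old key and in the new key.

V in C minor; IV in D major

The scale of C minor (harmonic minor) is C D E♭ F G A♭ B; G is degree 5, and the triad built there (G-B-D) is major, so it is V.
The scale of D major is D E F♯ G A B C♯; G is degree 4, and the triad built there (G-B-D) is major, so it is IV.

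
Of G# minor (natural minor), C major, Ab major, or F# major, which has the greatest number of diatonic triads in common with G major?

Triads of G major: G (I), Am (ii), Bm (iii), C (IV), D (V), Em (vi), F#dim (vii°).
G# minor (natural minor) shares 0: none.
C major shares 4: G, Am, C, Em.
Ab major shares 0: none.
F# major shares 0: none.
The most common triads (4) are shared with C major.

C major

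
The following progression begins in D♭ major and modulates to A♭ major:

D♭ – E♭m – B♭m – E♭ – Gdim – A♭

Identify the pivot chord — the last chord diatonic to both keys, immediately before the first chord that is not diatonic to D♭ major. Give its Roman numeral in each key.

B♭m — vi in D♭ major, ii in A♭ major

Chords diatonic to D♭ major: D♭, E♭m, Fm, G♭, A♭, B♭m, Cdim.
Reading the progression, the first chord not in that set is E♭, so the modulation leaves D♭ major there.
The chord immediately before E♭ is B♭m, which is diatonic to both keys: vi in D♭ major and ii in A♭ major.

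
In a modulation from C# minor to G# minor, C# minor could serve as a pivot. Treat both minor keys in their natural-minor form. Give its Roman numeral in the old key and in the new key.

i in C# minor; iv in G# minor

The scale of C# minor (natural minor) is C# D# E F# G# A B; C# is degree 1, and the triad built there (C#-E-G#) is minor, so it is i.
The scale of G# minor (natural minor) is G# A# B C# D# E F#; C# is degree 4, and the triad built there (C#-E-G#) is minor, so it is iv.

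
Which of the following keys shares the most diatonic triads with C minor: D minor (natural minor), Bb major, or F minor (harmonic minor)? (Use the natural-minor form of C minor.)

Bb major

Triads of C minor (natural minor): C minor (i), D diminished (ii°), Eb major (III), F minor (iv), G minor (v), Ab major (VI), Bb major (VII).
D minor (natural minor) shares 2: Gm, Bb.
Bb major shares 4: Cm, Eb, Gm, Bb.
F minor (harmonic minor) shares 1: Fm.
The most common triads (4) are shared with Bb major.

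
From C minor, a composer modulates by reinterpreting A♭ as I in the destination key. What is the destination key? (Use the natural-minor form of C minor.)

The numeral I denotes a major triad on scale degree 1. With A♭ on degree 1, the tonic of the new key is A♭.
Degree 1 carries a major triad in major keys, so the destination is A♭ major.
Check: the diatonic triads of A♭ major are A♭ (I), B♭m (ii), Cm (iii), D♭ (IV), E♭ (V), Fm (vi), Gdim (vii°) — A♭ is indeed I.

A♭ major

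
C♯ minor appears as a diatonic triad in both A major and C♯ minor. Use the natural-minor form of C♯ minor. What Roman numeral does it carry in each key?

iii in A major; i in C♯ minor

The scale of A major is A B C♯ D E F♯ G♯; C♯ is degree 3, and the triad built there (C♯-E-G♯) is minor, so it is iii.
The scale of C♯ minor (natural minor) is C♯ D♯ E F♯ G♯ A B; C♯ is degree 1, and the triad built there (C♯-E-G♯) is minor, so it is i.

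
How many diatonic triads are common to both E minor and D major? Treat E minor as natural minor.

Diatonic triads of E minor (natural minor): E minor (i), F# diminished (ii°), G major (III), A minor (iv), B minor (v), C major (VI), D major (VII).
Diatonic triads of D major: D major (I), E minor (ii), F# minor (iii), G major (IV), A major (V), B minor (vi), C# diminished (vii°).
Matching root and quality in both lists: E minor, G major, B minor, D major.
That gives 4 common triads.

4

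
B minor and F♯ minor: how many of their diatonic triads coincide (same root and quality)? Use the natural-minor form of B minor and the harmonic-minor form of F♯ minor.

Diatonic triads of B minor (natural minor): B minor (i), C♯ diminished (ii°), D major (III), E minor (iv), F♯ minor (v), G major (VI), A major (VII).
Diatonic triads of F♯ minor (harmonic minor): F♯ minor (i), G♯ diminished (ii°), A augmented (III+), B minor (iv), C♯ major (V), D major (VI), E♯ diminished (vii°).
Matching root and quality in both lists: B minor, D major, F♯ minor.
That gives 3 common triads.

3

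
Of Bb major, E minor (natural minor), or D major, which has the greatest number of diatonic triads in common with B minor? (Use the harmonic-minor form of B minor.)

D major

Triads of B minor (harmonic minor): Bm (i), C#dim (ii°), Daug (III+), Em (iv), F# (V), G (VI), A#dim (vii°).
Bb major shares 0: none.
E minor (natural minor) shares 3: Bm, Em, G.
D major shares 4: Bm, C#dim, Em, G.
The most common triads (4) are shared with D major.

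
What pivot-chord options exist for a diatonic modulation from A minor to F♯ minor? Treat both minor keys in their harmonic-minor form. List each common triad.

G♯dim

Triads in A minor (harmonic minor): Am (i), Bdim (ii°), Caug (III+), Dm (iv), E (V), F (VI), G♯dim (vii°).
Triads in F♯ minor (harmonic minor): F♯m (i), G♯dim (ii°), Aaug (III+), Bm (iv), C♯ (V), D (VI), E♯dim (vii°).
Shared triads with their functions: G♯dim (vii° in A minor, ii° in F♯ minor).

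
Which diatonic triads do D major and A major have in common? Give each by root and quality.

Triads in D major: D (I), Em (ii), F#m (iii), G (IV), A (V), Bm (vi), C#dim (vii°).
Triads in A major: A (I), Bm (ii), C#m (iii), D (IV), E (V), F#m (vi), G#dim (vii°).
Shared triads with their functions: D (I in D major, IV in A major); F#m (iii in D major, vi in A major); A (V in D major, I in A major); Bm (vi in D major, ii in A major).

D, F#m, A, Bm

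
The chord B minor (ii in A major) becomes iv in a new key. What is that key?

The numeral iv denotes a minor triad on scale degree 4. With B on degree 4, the tonic of the new key is F♯.
Degree 4 carries a minor triad in minor keys, so the destination is F♯ minor.
Check: the diatonic triads of F♯ minor (natural minor) are F♯m (i), G♯dim (ii°), A (III), Bm (iv), C♯m (v), D (VI), E (VII) — B minor is indeed iv.

F♯ minor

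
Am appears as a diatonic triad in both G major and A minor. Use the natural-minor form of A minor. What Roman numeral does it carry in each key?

ii in G major; i in A minor

The scale of G major is G A B C D E F#; A is degree 2, and the triad built there (A-C-E) is minor, so it is ii.
The scale of A minor (natural minor) is A B C D E F G; A is degree 1, and the triad built there (A-C-E) is minor, so it is i.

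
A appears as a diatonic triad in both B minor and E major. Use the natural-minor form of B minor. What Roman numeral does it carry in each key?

The scale of B minor (natural minor) is B C# D E F# G A; A is degree 7, and the triad built there (A-C#-E) is major, so it is VII.
The scale of E major is E F# G# A B C# D#; A is degree 4, and the triad built there (A-C#-E) is major, so it is IV.

VII in B minor; IV in E major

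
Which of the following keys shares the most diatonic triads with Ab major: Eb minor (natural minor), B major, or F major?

Triads of Ab major: Ab (I), Bbm (ii), Cm (iii), Db (IV), Eb (V), Fm (vi), Gdim (vii°).
Eb minor (natural minor) shares 2: Bbm, Db.
B major shares 0: none.
F major shares 0: none.
The most common triads (2) are shared with Eb minor.

Eb minor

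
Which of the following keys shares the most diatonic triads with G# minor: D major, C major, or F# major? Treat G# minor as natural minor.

F# major

Triads of G# minor (natural minor): G# minor (i), A# diminished (ii°), B major (III), C# minor (iv), D# minor (v), E major (VI), F# major (VII).
D major shares 0: none.
C major shares 0: none.
F# major shares 4: G#m, B, D#m, F#.
The most common triads (4) are shared with F# major.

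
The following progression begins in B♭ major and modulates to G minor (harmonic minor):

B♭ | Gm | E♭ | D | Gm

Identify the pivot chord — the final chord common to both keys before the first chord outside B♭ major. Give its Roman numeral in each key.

Chords diatonic to B♭ major: B♭, Cm, Dm, E♭, F, Gm, Adim.
Reading the progression, the first chord not in that set is D, so the modulation leaves B♭ major there.
The chord immediately before D is E♭, which is diatonic to both keys: IV in B♭ major and VI in G minor.

E♭ — IV in B♭ major, VI in G minor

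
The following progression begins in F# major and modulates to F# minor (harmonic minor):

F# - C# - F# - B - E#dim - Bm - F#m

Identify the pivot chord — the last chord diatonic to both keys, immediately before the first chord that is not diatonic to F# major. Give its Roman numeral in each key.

Chords diatonic to F# major: F#, G#m, A#m, B, C#, D#m, E#dim.
Reading the progression, the first chord not in that set is Bm, so the modulation leaves F# major there.
The chord immediately before Bm is E#dim, which is diatonic to both keys: vii° in F# major and vii° in F# minor.

E#dim — vii° in F# major, vii° in F# minor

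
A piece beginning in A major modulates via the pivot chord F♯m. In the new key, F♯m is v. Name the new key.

B minor

The numeral v denotes a minor triad on scale degree 5. With F♯ on degree 5, the tonic of the new key is B.
Degree 5 carries a minor triad in natural-minor keys, so the destination is B minor.
Check: the diatonic triads of B minor (natural minor) are Bm (i), C♯dim (ii°), D (III), Em (iv), F♯m (v), G (VI), A (VII) — F♯m is indeed v.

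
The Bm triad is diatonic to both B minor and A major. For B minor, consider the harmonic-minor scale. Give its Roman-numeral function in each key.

i in B minor; ii in A major

The scale of B minor (harmonic minor) is B C♯ D E F♯ G A♯; B is degree 1, and the triad built there (B-D-F♯) is minor, so it is i.
The scale of A major is A B C♯ D E F♯ G♯; B is degree 2, and the triad built there (B-D-F♯) is minor, so it is ii.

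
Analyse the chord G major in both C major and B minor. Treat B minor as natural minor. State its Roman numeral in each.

V in C major; VI in B minor

The scale of C major is C D E F G A B; G is degree 5, and the triad built there (G-B-D) is major, so it is V.
The scale of B minor (natural minor) is B C# D E F# G A; G is degree 6, and the triad built there (G-B-D) is major, so it is VI.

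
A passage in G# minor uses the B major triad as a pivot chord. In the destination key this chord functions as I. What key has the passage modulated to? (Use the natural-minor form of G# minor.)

B major

The numeral I denotes a major triad on scale degree 1. With B on degree 1, the tonic of the new key is B.
Degree 1 carries a major triad in major keys, so the destination is B major.
Check: the diatonic triads of B major are B (I), C#m (ii), D#m (iii), E (IV), F# (V), G#m (vi), A#dim (vii°) — B major is indeed I.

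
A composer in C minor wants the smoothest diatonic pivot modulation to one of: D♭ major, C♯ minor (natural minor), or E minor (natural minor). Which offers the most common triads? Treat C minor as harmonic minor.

Triads of C minor (harmonic minor): C minor (i), D diminished (ii°), E♭ augmented (III+), F minor (iv), G major (V), A♭ major (VI), B diminished (vii°).
D♭ major shares 2: Fm, A♭.
C♯ minor (natural minor) shares 0: none.
E minor (natural minor) shares 1: G.
The most common triads (2) are shared with D♭ major.

D♭ major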